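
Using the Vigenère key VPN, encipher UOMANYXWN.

PDZVCLSLA

Repeat the key across the message: VPNVPNVPN
U(20)+V(21): 41≡15 → P
O(14)+P(15): 29≡3 → D
M(12)+N(13): 25 → Z
A(0)+V(21): 21 → V
N(13)+P(15): 28≡2 → C
Y(24)+N(13): 37≡11 → L
X(23)+V(21): 44≡18 → S
W(22)+P(15): 37≡11 → L
N(13)+N(13): 26≡0 → A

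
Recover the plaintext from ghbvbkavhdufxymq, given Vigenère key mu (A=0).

Repeat the key across the ciphertext: mumumumumumumumu
g(6)−m(12): -6≡20 → u
h(7)−u(20): -13≡13 → n
b(1)−m(12): -11≡15 → p
v(21)−u(20): 1 → b
b(1)−m(12): -11≡15 → p
k(10)−u(20): -10≡16 → q
a(0)−m(12): -12≡14 → o
v(21)−u(20): 1 → b
h(7)−m(12): -5≡21 → v
d(3)−u(20): -17≡9 → j
u(20)−m(12): 8 → i
f(5)−u(20): -15≡11 → l
x(23)−m(12): 11 → l
y(24)−u(20): 4 → e
m(12)−m(12): 0 → a
q(16)−u(20): -4≡22 → w

unpbpqobvjilleaw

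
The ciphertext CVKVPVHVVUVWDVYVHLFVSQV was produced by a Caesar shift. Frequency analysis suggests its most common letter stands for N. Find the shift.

The most frequent ciphertext letter is V (appears 10 times).
V is position 21; N is position 13.
Shift = 8.

8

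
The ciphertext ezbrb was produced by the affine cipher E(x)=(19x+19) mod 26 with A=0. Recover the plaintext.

The inverse of 19 mod 26 is 11, since 19·11=209≡1. Apply D(y)=11·(y−19) mod 26:
e(4): 11·(4−19)=-165≡17 → r
z(25): 11·(25−19)=66≡14 → o
b(1): 11·(1−19)=-198≡10 → k
r(17): 11·(17−19)=-22≡4 → e
b(1): 11·(1−19)=-198≡10 → k

rokek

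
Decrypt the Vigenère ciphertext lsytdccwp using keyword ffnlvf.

Repeat the key across the ciphertext: ffnlvfffn
l(11)−f(5): 6 → g
s(18)−f(5): 13 → n
y(24)−n(13): 11 → l
t(19)−l(11): 8 → i
d(3)−v(21): -18≡8 → i
c(2)−f(5): -3≡23 → x
c(2)−f(5): -3≡23 → x
w(22)−f(5): 17 → r
p(15)−n(13): 2 → c

gnliixxrc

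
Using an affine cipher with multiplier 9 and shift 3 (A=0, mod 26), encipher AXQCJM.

DCRVGH

A(0): 9·0+3=3 → D
X(23): 9·23+3=210≡2 → C
Q(16): 9·16+3=147≡17 → R
C(2): 9·2+3=21 → V
J(9): 9·9+3=84≡6 → G
M(12): 9·12+3=111≡7 → H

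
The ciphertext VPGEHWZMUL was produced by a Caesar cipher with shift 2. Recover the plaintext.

TNECFUXKSJ

V(21): 21−2=19 → T
P(15): 15−2=13 → N
G(6): 6−2=4 → E
E(4): 4−2=2 → C
H(7): 7−2=5 → F
W(22): 22−2=20 → U
Z(25): 25−2=23 → X
M(12): 12−2=10 → K
U(20): 20−2=18 → S
L(11): 11−2=9 → J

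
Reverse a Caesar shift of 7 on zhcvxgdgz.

z(25): 25−7=18 → s
h(7): 7−7=0 → a
c(2): 2−7=-5≡21 → v
v(21): 21−7=14 → o
x(23): 23−7=16 → q
g(6): 6−7=-1≡25 → z
d(3): 3−7=-4≡22 → w
g(6): 6−7=-1≡25 → z
z(25): 25−7=18 → s

savoqzwzs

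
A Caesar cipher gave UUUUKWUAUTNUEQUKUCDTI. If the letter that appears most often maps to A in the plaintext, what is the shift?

The most frequent ciphertext letter is U (appears 9 times).
U is position 20; A is position 0.
Shift = 20.

20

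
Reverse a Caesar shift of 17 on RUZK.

R(17): 17−17=0 → A
U(20): 20−17=3 → D
Z(25): 25−17=8 → I
K(10): 10−17=-7≡19 → T

ADIT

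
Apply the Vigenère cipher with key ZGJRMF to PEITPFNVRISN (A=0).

OKRKBKMBAZES

Repeat the key across the message: ZGJRMFZGJRMF
P(15)+Z(25): 40≡14 → O
E(4)+G(6): 10 → K
I(8)+J(9): 17 → R
T(19)+R(17): 36≡10 → K
P(15)+M(12): 27≡1 → B
F(5)+F(5): 10 → K
N(13)+Z(25): 38≡12 → M
V(21)+G(6): 27≡1 → B
R(17)+J(9): 26≡0 → A
I(8)+R(17): 25 → Z
S(18)+M(12): 30≡4 → E
N(13)+F(5): 18 → S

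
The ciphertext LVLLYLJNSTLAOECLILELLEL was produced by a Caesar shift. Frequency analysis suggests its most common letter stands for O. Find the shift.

23

The most frequent ciphertext letter is L (appears 10 times).
L is position 11; O is position 14.
Shift = -3≡23.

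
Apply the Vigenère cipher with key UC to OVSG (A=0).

IXMI

Repeat the key across the message: UCUC
O(14)+U(20): 34≡8 → I
V(21)+C(2): 23 → X
S(18)+U(20): 38≡12 → M
G(6)+C(2): 8 → I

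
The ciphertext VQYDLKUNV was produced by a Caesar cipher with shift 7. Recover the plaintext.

OJRWEDNGO

V(21): 21−7=14 → O
Q(16): 16−7=9 → J
Y(24): 24−7=17 → R
D(3): 3−7=-4≡22 → W
L(11): 11−7=4 → E
K(10): 10−7=3 → D
U(20): 20−7=13 → N
N(13): 13−7=6 → G
V(21): 21−7=14 → O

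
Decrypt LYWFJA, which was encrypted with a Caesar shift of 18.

L(11): 11−18=-7≡19 → T
Y(24): 24−18=6 → G
W(22): 22−18=4 → E
F(5): 5−18=-13≡13 → N
J(9): 9−18=-9≡17 → R
A(0): 0−18=-18≡8 → I

TGENRI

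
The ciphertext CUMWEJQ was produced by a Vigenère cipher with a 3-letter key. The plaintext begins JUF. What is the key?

Subtract each crib letter from the matching ciphertext letter (mod 26):
C(2)−J(9)=-7≡19 → T
U(20)−U(20)=0 → A
M(12)−F(5)=7 → H

TAH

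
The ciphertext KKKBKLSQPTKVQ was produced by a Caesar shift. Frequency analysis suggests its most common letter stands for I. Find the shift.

2

The most frequent ciphertext letter is K (appears 5 times).
K is position 10; I is position 8.
Shift = 2.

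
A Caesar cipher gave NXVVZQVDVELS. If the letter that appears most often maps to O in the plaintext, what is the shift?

The most frequent ciphertext letter is V (appears 4 times).
V is position 21; O is position 14.
Shift = 7.

7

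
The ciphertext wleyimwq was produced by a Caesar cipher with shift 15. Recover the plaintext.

w(22): 22−15=7 → h
l(11): 11−15=-4≡22 → w
e(4): 4−15=-11≡15 → p
y(24): 24−15=9 → j
i(8): 8−15=-7≡19 → t
m(12): 12−15=-3≡23 → x
w(22): 22−15=7 → h
q(16): 16−15=1 → b

hwpjtxhb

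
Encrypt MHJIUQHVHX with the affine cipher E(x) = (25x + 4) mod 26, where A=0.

M(12): 25·12+4=304≡18 → S
H(7): 25·7+4=179≡23 → X
J(9): 25·9+4=229≡21 → V
I(8): 25·8+4=204≡22 → W
U(20): 25·20+4=504≡10 → K
Q(16): 25·16+4=404≡14 → O
H(7): 25·7+4=179≡23 → X
V(21): 25·21+4=529≡9 → J
H(7): 25·7+4=179≡23 → X
X(23): 25·23+4=579≡7 → H

SXVWKOXJXH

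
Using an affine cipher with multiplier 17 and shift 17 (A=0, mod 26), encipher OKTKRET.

O(14): 17·14+17=255≡21 → V
K(10): 17·10+17=187≡5 → F
T(19): 17·19+17=340≡2 → C
K(10): 17·10+17=187≡5 → F
R(17): 17·17+17=306≡20 → U
E(4): 17·4+17=85≡7 → H
T(19): 17·19+17=340≡2 → C

VFCFUHC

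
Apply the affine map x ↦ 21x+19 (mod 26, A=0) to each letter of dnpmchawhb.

egwljktnko

d(3): 21·3+19=82≡4 → e
n(13): 21·13+19=292≡6 → g
p(15): 21·15+19=334≡22 → w
m(12): 21·12+19=271≡11 → l
c(2): 21·2+19=61≡9 → j
h(7): 21·7+19=166≡10 → k
a(0): 21·0+19=19 → t
w(22): 21·22+19=481≡13 → n
h(7): 21·7+19=166≡10 → k
b(1): 21·1+19=40≡14 → o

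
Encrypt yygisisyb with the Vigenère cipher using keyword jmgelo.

hkmmdwbkh

Repeat the key across the message: jmgelojmg
y(24)+j(9): 33≡7 → h
y(24)+m(12): 36≡10 → k
g(6)+g(6): 12 → m
i(8)+e(4): 12 → m
s(18)+l(11): 29≡3 → d
i(8)+o(14): 22 → w
s(18)+j(9): 27≡1 → b
y(24)+m(12): 36≡10 → k
b(1)+g(6): 7 → h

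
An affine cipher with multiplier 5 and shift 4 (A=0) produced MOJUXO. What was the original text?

MCBYJC

The inverse of 5 mod 26 is 21, since 5·21=105≡1. Apply D(y)=21·(y−4) mod 26:
M(12): 21·(12−4)=168≡12 → M
O(14): 21·(14−4)=210≡2 → C
J(9): 21·(9−4)=105≡1 → B
U(20): 21·(20−4)=336≡24 → Y
X(23): 21·(23−4)=399≡9 → J
O(14): 21·(14−4)=210≡2 → C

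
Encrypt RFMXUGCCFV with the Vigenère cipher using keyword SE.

Repeat the key across the message: SESESESESE
R(17)+S(18): 35≡9 → J
F(5)+E(4): 9 → J
M(12)+S(18): 30≡4 → E
X(23)+E(4): 27≡1 → B
U(20)+S(18): 38≡12 → M
G(6)+E(4): 10 → K
C(2)+S(18): 20 → U
C(2)+E(4): 6 → G
F(5)+S(18): 23 → X
V(21)+E(4): 25 → Z

JJEBMKUGXZ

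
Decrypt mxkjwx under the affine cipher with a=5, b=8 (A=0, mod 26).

gdqvid

The inverse of 5 mod 26 is 21, since 5·21=105≡1. Apply D(y)=21·(y−8) mod 26:
m(12): 21·(12−8)=84≡6 → g
x(23): 21·(23−8)=315≡3 → d
k(10): 21·(10−8)=42≡16 → q
j(9): 21·(9−8)=21 → v
w(22): 21·(22−8)=294≡8 → i
x(23): 21·(23−8)=315≡3 → d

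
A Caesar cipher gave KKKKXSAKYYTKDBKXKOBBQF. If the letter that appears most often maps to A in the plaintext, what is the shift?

10

The most frequent ciphertext letter is K (appears 8 times).
K is position 10; A is position 0.
Shift = 10.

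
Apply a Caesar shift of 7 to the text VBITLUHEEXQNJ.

CIPASBOLLEXUQ

V(21): 21+7=28≡2 → C
B(1): 1+7=8 → I
I(8): 8+7=15 → P
T(19): 19+7=26≡0 → A
L(11): 11+7=18 → S
U(20): 20+7=27≡1 → B
H(7): 7+7=14 → O
E(4): 4+7=11 → L
E(4): 4+7=11 → L
X(23): 23+7=30≡4 → E
Q(16): 16+7=23 → X
N(13): 13+7=20 → U
J(9): 9+7=16 → Q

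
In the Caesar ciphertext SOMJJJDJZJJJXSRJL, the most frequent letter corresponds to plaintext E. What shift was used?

5

The most frequent ciphertext letter is J (appears 8 times).
J is position 9; E is position 4.
Shift = 5.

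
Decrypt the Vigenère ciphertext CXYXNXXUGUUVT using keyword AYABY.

CZYWPXZUFWUXT

Repeat the key across the ciphertext: AYABYAYABYAYA
C(2)−A(0): 2 → C
X(23)−Y(24): -1≡25 → Z
Y(24)−A(0): 24 → Y
X(23)−B(1): 22 → W
N(13)−Y(24): -11≡15 → P
X(23)−A(0): 23 → X
X(23)−Y(24): -1≡25 → Z
U(20)−A(0): 20 → U
G(6)−B(1): 5 → F
U(20)−Y(24): -4≡22 → W
U(20)−A(0): 20 → U
V(21)−Y(24): -3≡23 → X
T(19)−A(0): 19 → T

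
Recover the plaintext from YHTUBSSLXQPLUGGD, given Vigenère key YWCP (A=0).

ALRFDWQWZUNWWKEO

Repeat the key across the ciphertext: YWCPYWCPYWCPYWCP
Y(24)−Y(24): 0 → A
H(7)−W(22): -15≡11 → L
T(19)−C(2): 17 → R
U(20)−P(15): 5 → F
B(1)−Y(24): -23≡3 → D
S(18)−W(22): -4≡22 → W
S(18)−C(2): 16 → Q
L(11)−P(15): -4≡22 → W
X(23)−Y(24): -1≡25 → Z
Q(16)−W(22): -6≡20 → U
P(15)−C(2): 13 → N
L(11)−P(15): -4≡22 → W
U(20)−Y(24): -4≡22 → W
G(6)−W(22): -16≡10 → K
G(6)−C(2): 4 → E
D(3)−P(15): -12≡14 → O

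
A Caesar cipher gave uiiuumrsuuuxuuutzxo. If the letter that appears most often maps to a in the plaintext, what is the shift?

20

The most frequent ciphertext letter is u (appears 9 times).
u is position 20; a is position 0.
Shift = 20.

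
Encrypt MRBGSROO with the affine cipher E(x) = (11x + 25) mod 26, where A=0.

BEKNPEXX

M(12): 11·12+25=157≡1 → B
R(17): 11·17+25=212≡4 → E
B(1): 11·1+25=36≡10 → K
G(6): 11·6+25=91≡13 → N
S(18): 11·18+25=223≡15 → P
R(17): 11·17+25=212≡4 → E
O(14): 11·14+25=179≡23 → X
O(14): 11·14+25=179≡23 → X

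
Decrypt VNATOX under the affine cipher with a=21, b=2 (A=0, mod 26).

RDQHIB

The inverse of 21 mod 26 is 5, since 21·5=105≡1. Apply D(y)=5·(y−2) mod 26:
V(21): 5·(21−2)=95≡17 → R
N(13): 5·(13−2)=55≡3 → D
A(0): 5·(0−2)=-10≡16 → Q
T(19): 5·(19−2)=85≡7 → H
O(14): 5·(14−2)=60≡8 → I
X(23): 5·(23−2)=105≡1 → B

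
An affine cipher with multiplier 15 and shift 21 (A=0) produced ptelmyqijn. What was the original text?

kmlipvrnuw

The inverse of 15 mod 26 is 7, since 15·7=105≡1. Apply D(y)=7·(y−21) mod 26:
p(15): 7·(15−21)=-42≡10 → k
t(19): 7·(19−21)=-14≡12 → m
e(4): 7·(4−21)=-119≡11 → l
l(11): 7·(11−21)=-70≡8 → i
m(12): 7·(12−21)=-63≡15 → p
y(24): 7·(24−21)=21 → v
q(16): 7·(16−21)=-35≡17 → r
i(8): 7·(8−21)=-91≡13 → n
j(9): 7·(9−21)=-84≡20 → u
n(13): 7·(13−21)=-56≡22 → w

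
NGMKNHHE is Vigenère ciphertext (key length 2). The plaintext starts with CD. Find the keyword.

Subtract each crib letter from the matching ciphertext letter (mod 26):
N(13)−C(2)=11 → L
G(6)−D(3)=3 → D

LD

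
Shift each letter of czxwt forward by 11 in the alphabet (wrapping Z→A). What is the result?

nkihe

c(2): 2+11=13 → n
z(25): 25+11=36≡10 → k
x(23): 23+11=34≡8 → i
w(22): 22+11=33≡7 → h
t(19): 19+11=30≡4 → e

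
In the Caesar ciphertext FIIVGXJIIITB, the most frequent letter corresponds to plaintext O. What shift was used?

20

The most frequent ciphertext letter is I (appears 5 times).
I is position 8; O is position 14.
Shift = -6≡20.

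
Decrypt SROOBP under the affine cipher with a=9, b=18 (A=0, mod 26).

The inverse of 9 mod 26 is 3, since 9·3=27≡1. Apply D(y)=3·(y−18) mod 26:
S(18): 3·(18−18)=0 → A
R(17): 3·(17−18)=-3≡23 → X
O(14): 3·(14−18)=-12≡14 → O
O(14): 3·(14−18)=-12≡14 → O
B(1): 3·(1−18)=-51≡1 → B
P(15): 3·(15−18)=-9≡17 → R

AXOOBR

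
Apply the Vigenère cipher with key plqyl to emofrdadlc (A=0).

Repeat the key across the message: plqylplqyl
e(4)+p(15): 19 → t
m(12)+l(11): 23 → x
o(14)+q(16): 30≡4 → e
f(5)+y(24): 29≡3 → d
r(17)+l(11): 28≡2 → c
d(3)+p(15): 18 → s
a(0)+l(11): 11 → l
d(3)+q(16): 19 → t
l(11)+y(24): 35≡9 → j
c(2)+l(11): 13 → n

txedcsltjn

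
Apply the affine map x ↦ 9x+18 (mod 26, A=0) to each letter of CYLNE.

KANFC

C(2): 9·2+18=36≡10 → K
Y(24): 9·24+18=234≡0 → A
L(11): 9·11+18=117≡13 → N
N(13): 9·13+18=135≡5 → F
E(4): 9·4+18=54≡2 → C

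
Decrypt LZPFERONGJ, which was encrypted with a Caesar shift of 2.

JXNDCPMLEH

L(11): 11−2=9 → J
Z(25): 25−2=23 → X
P(15): 15−2=13 → N
F(5): 5−2=3 → D
E(4): 4−2=2 → C
R(17): 17−2=15 → P
O(14): 14−2=12 → M
N(13): 13−2=11 → L
G(6): 6−2=4 → E
J(9): 9−2=7 → H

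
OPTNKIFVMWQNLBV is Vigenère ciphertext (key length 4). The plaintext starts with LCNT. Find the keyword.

DNGU

Subtract each crib letter from the matching ciphertext letter (mod 26):
O(14)−L(11)=3 → D
P(15)−C(2)=13 → N
T(19)−N(13)=6 → G
N(13)−T(19)=-6≡20 → U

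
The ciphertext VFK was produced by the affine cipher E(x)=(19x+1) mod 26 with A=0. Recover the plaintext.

The inverse of 19 mod 26 is 11, since 19·11=209≡1. Apply D(y)=11·(y−1) mod 26:
V(21): 11·(21−1)=220≡12 → M
F(5): 11·(5−1)=44≡18 → S
K(10): 11·(10−1)=99≡21 → V

MSV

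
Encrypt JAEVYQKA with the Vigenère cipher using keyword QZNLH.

Repeat the key across the message: QZNLHQZN
J(9)+Q(16): 25 → Z
A(0)+Z(25): 25 → Z
E(4)+N(13): 17 → R
V(21)+L(11): 32≡6 → G
Y(24)+H(7): 31≡5 → F
Q(16)+Q(16): 32≡6 → G
K(10)+Z(25): 35≡9 → J
A(0)+N(13): 13 → N

ZZRGFGJN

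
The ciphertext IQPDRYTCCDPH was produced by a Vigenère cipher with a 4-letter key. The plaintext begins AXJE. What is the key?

ITGZ

Subtract each crib letter from the matching ciphertext letter (mod 26):
I(8)−A(0)=8 → I
Q(16)−X(23)=-7≡19 → T
P(15)−J(9)=6 → G
D(3)−E(4)=-1≡25 → Z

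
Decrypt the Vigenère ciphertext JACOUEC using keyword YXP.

Repeat the key across the ciphertext: YXPYXPY
J(9)−Y(24): -15≡11 → L
A(0)−X(23): -23≡3 → D
C(2)−P(15): -13≡13 → N
O(14)−Y(24): -10≡16 → Q
U(20)−X(23): -3≡23 → X
E(4)−P(15): -11≡15 → P
C(2)−Y(24): -22≡4 → E

LDNQXPE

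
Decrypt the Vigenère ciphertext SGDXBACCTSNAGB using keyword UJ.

YXJOHRITZJTRMS

Repeat the key across the ciphertext: UJUJUJUJUJUJUJ
S(18)−U(20): -2≡24 → Y
G(6)−J(9): -3≡23 → X
D(3)−U(20): -17≡9 → J
X(23)−J(9): 14 → O
B(1)−U(20): -19≡7 → H
A(0)−J(9): -9≡17 → R
C(2)−U(20): -18≡8 → I
C(2)−J(9): -7≡19 → T
T(19)−U(20): -1≡25 → Z
S(18)−J(9): 9 → J
N(13)−U(20): -7≡19 → T
A(0)−J(9): -9≡17 → R
G(6)−U(20): -14≡12 → M
B(1)−J(9): -8≡18 → S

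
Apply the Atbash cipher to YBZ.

BYA

Y(24) → B(1)
B(1) → Y(24)
Z(25) → A(0)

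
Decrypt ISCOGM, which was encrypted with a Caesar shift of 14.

I(8): 8−14=-6≡20 → U
S(18): 18−14=4 → E
C(2): 2−14=-12≡14 → O
O(14): 14−14=0 → A
G(6): 6−14=-8≡18 → S
M(12): 12−14=-2≡24 → Y

UEOASY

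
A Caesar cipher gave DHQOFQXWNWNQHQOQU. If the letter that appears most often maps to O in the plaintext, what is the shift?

The most frequent ciphertext letter is Q (appears 5 times).
Q is position 16; O is position 14.
Shift = 2.

2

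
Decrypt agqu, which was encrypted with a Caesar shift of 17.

a(0): 0−17=-17≡9 → j
g(6): 6−17=-11≡15 → p
q(16): 16−17=-1≡25 → z
u(20): 20−17=3 → d

jpzd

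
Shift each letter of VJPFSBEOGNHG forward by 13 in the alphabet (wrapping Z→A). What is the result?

V(21): 21+13=34≡8 → I
J(9): 9+13=22 → W
P(15): 15+13=28≡2 → C
F(5): 5+13=18 → S
S(18): 18+13=31≡5 → F
B(1): 1+13=14 → O
E(4): 4+13=17 → R
O(14): 14+13=27≡1 → B
G(6): 6+13=19 → T
N(13): 13+13=26≡0 → A
H(7): 7+13=20 → U
G(6): 6+13=19 → T

IWCSFORBTAUT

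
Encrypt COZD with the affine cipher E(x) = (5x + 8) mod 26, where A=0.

SADX

C(2): 5·2+8=18 → S
O(14): 5·14+8=78≡0 → A
Z(25): 5·25+8=133≡3 → D
D(3): 5·3+8=23 → X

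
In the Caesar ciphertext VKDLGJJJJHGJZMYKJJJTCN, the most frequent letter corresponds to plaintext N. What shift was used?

22

The most frequent ciphertext letter is J (appears 8 times).
J is position 9; N is position 13.
Shift = -4≡22.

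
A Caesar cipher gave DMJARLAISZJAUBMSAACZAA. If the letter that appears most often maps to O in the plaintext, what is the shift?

12

The most frequent ciphertext letter is A (appears 7 times).
A is position 0; O is position 14.
Shift = -14≡12.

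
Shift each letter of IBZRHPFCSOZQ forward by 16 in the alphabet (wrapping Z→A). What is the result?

YRPHXFVSIEPG

I(8): 8+16=24 → Y
B(1): 1+16=17 → R
Z(25): 25+16=41≡15 → P
R(17): 17+16=33≡7 → H
H(7): 7+16=23 → X
P(15): 15+16=31≡5 → F
F(5): 5+16=21 → V
C(2): 2+16=18 → S
S(18): 18+16=34≡8 → I
O(14): 14+16=30≡4 → E
Z(25): 25+16=41≡15 → P
Q(16): 16+16=32≡6 → G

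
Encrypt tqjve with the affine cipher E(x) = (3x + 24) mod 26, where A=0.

t(19): 3·19+24=81≡3 → d
q(16): 3·16+24=72≡20 → u
j(9): 3·9+24=51≡25 → z
v(21): 3·21+24=87≡9 → j
e(4): 3·4+24=36≡10 → k

duzjk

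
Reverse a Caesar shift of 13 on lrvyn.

l(11): 11−13=-2≡24 → y
r(17): 17−13=4 → e
v(21): 21−13=8 → i
y(24): 24−13=11 → l
n(13): 13−13=0 → a

yeila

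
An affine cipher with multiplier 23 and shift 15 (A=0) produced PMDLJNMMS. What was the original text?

ABEKCSBBZ

The inverse of 23 mod 26 is 17, since 23·17=391≡1. Apply D(y)=17·(y−15) mod 26:
P(15): 17·(15−15)=0 → A
M(12): 17·(12−15)=-51≡1 → B
D(3): 17·(3−15)=-204≡4 → E
L(11): 17·(11−15)=-68≡10 → K
J(9): 17·(9−15)=-102≡2 → C
N(13): 17·(13−15)=-34≡18 → S
M(12): 17·(12−15)=-51≡1 → B
M(12): 17·(12−15)=-51≡1 → B
S(18): 17·(18−15)=51≡25 → Z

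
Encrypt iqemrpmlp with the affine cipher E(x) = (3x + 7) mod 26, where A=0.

fdtrgaroa

i(8): 3·8+7=31≡5 → f
q(16): 3·16+7=55≡3 → d
e(4): 3·4+7=19 → t
m(12): 3·12+7=43≡17 → r
r(17): 3·17+7=58≡6 → g
p(15): 3·15+7=52≡0 → a
m(12): 3·12+7=43≡17 → r
l(11): 3·11+7=40≡14 → o
p(15): 3·15+7=52≡0 → a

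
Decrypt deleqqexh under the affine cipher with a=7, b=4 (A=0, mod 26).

labayyazt

The inverse of 7 mod 26 is 15, since 7·15=105≡1. Apply D(y)=15·(y−4) mod 26:
d(3): 15·(3−4)=-15≡11 → l
e(4): 15·(4−4)=0 → a
l(11): 15·(11−4)=105≡1 → b
e(4): 15·(4−4)=0 → a
q(16): 15·(16−4)=180≡24 → y
q(16): 15·(16−4)=180≡24 → y
e(4): 15·(4−4)=0 → a
x(23): 15·(23−4)=285≡25 → z
h(7): 15·(7−4)=45≡19 → t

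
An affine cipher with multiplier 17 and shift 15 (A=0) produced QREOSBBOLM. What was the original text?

The inverse of 17 mod 26 is 23, since 17·23=391≡1. Apply D(y)=23·(y−15) mod 26:
Q(16): 23·(16−15)=23 → X
R(17): 23·(17−15)=46≡20 → U
E(4): 23·(4−15)=-253≡7 → H
O(14): 23·(14−15)=-23≡3 → D
S(18): 23·(18−15)=69≡17 → R
B(1): 23·(1−15)=-322≡16 → Q
B(1): 23·(1−15)=-322≡16 → Q
O(14): 23·(14−15)=-23≡3 → D
L(11): 23·(11−15)=-92≡12 → M
M(12): 23·(12−15)=-69≡9 → J

XUHDRQQDMJ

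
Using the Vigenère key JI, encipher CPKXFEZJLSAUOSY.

Repeat the key across the message: JIJIJIJIJIJIJIJ
C(2)+J(9): 11 → L
P(15)+I(8): 23 → X
K(10)+J(9): 19 → T
X(23)+I(8): 31≡5 → F
F(5)+J(9): 14 → O
E(4)+I(8): 12 → M
Z(25)+J(9): 34≡8 → I
J(9)+I(8): 17 → R
L(11)+J(9): 20 → U
S(18)+I(8): 26≡0 → A
A(0)+J(9): 9 → J
U(20)+I(8): 28≡2 → C
O(14)+J(9): 23 → X
S(18)+I(8): 26≡0 → A
Y(24)+J(9): 33≡7 → H

LXTFOMIRUAJCXAH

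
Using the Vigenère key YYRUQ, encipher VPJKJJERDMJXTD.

TNAEZHCIXCHVKX

Repeat the key across the message: YYRUQYYRUQYYRU
V(21)+Y(24): 45≡19 → T
P(15)+Y(24): 39≡13 → N
J(9)+R(17): 26≡0 → A
K(10)+U(20): 30≡4 → E
J(9)+Q(16): 25 → Z
J(9)+Y(24): 33≡7 → H
E(4)+Y(24): 28≡2 → C
R(17)+R(17): 34≡8 → I
D(3)+U(20): 23 → X
M(12)+Q(16): 28≡2 → C
J(9)+Y(24): 33≡7 → H
X(23)+Y(24): 47≡21 → V
T(19)+R(17): 36≡10 → K
D(3)+U(20): 23 → X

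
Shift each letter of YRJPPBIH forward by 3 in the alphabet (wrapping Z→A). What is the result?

Y(24): 24+3=27≡1 → B
R(17): 17+3=20 → U
J(9): 9+3=12 → M
P(15): 15+3=18 → S
P(15): 15+3=18 → S
B(1): 1+3=4 → E
I(8): 8+3=11 → L
H(7): 7+3=10 → K

BUMSSELK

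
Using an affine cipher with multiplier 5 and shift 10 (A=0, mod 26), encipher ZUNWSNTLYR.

Z(25): 5·25+10=135≡5 → F
U(20): 5·20+10=110≡6 → G
N(13): 5·13+10=75≡23 → X
W(22): 5·22+10=120≡16 → Q
S(18): 5·18+10=100≡22 → W
N(13): 5·13+10=75≡23 → X
T(19): 5·19+10=105≡1 → B
L(11): 5·11+10=65≡13 → N
Y(24): 5·24+10=130≡0 → A
R(17): 5·17+10=95≡17 → R

FGXQWXBNAR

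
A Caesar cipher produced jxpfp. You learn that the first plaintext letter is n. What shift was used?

From the crib: j(9)−n(13)=-4≡22, so the shift is 22.

22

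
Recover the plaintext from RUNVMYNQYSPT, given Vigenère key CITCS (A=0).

PMUTUWFXWANL

Repeat the key across the ciphertext: CITCSCITCSCI
R(17)−C(2): 15 → P
U(20)−I(8): 12 → M
N(13)−T(19): -6≡20 → U
V(21)−C(2): 19 → T
M(12)−S(18): -6≡20 → U
Y(24)−C(2): 22 → W
N(13)−I(8): 5 → F
Q(16)−T(19): -3≡23 → X
Y(24)−C(2): 22 → W
S(18)−S(18): 0 → A
P(15)−C(2): 13 → N
T(19)−I(8): 11 → L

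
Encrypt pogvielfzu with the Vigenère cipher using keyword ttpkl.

ihvftxeujf

Repeat the key across the message: ttpklttpkl
p(15)+t(19): 34≡8 → i
o(14)+t(19): 33≡7 → h
g(6)+p(15): 21 → v
v(21)+k(10): 31≡5 → f
i(8)+l(11): 19 → t
e(4)+t(19): 23 → x
l(11)+t(19): 30≡4 → e
f(5)+p(15): 20 → u
z(25)+k(10): 35≡9 → j
u(20)+l(11): 31≡5 → f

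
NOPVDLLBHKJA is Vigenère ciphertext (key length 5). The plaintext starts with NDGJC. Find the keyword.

Subtract each crib letter from the matching ciphertext letter (mod 26):
N(13)−N(13)=0 → A
O(14)−D(3)=11 → L
P(15)−G(6)=9 → J
V(21)−J(9)=12 → M
D(3)−C(2)=1 → B

ALJMB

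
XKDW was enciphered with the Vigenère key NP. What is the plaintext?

Repeat the key across the ciphertext: NPNP
X(23)−N(13): 10 → K
K(10)−P(15): -5≡21 → V
D(3)−N(13): -10≡16 → Q
W(22)−P(15): 7 → H

KVQH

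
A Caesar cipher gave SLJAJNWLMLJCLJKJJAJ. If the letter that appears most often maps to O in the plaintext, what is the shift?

21

The most frequent ciphertext letter is J (appears 7 times).
J is position 9; O is position 14.
Shift = -5≡21.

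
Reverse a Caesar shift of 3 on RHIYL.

OEFVI

R(17): 17−3=14 → O
H(7): 7−3=4 → E
I(8): 8−3=5 → F
Y(24): 24−3=21 → V
L(11): 11−3=8 → I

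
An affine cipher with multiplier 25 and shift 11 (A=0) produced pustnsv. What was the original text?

wrtsytq

The inverse of 25 mod 26 is 25, since 25·25=625≡1. Apply D(y)=25·(y−11) mod 26:
p(15): 25·(15−11)=100≡22 → w
u(20): 25·(20−11)=225≡17 → r
s(18): 25·(18−11)=175≡19 → t
t(19): 25·(19−11)=200≡18 → s
n(13): 25·(13−11)=50≡24 → y
s(18): 25·(18−11)=175≡19 → t
v(21): 25·(21−11)=250≡16 → q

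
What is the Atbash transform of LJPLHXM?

L(11) → O(14)
J(9) → Q(16)
P(15) → K(10)
L(11) → O(14)
H(7) → S(18)
X(23) → C(2)
M(12) → N(13)

OQKOSCN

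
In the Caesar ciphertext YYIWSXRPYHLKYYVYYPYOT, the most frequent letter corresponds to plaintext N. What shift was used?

11

The most frequent ciphertext letter is Y (appears 8 times).
Y is position 24; N is position 13.
Shift = 11.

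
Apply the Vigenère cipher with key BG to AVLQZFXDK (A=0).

BBMWALYJL

Repeat the key across the message: BGBGBGBGB
A(0)+B(1): 1 → B
V(21)+G(6): 27≡1 → B
L(11)+B(1): 12 → M
Q(16)+G(6): 22 → W
Z(25)+B(1): 26≡0 → A
F(5)+G(6): 11 → L
X(23)+B(1): 24 → Y
D(3)+G(6): 9 → J
K(10)+B(1): 11 → L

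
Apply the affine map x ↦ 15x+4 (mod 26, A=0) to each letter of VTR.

V(21): 15·21+4=319≡7 → H
T(19): 15·19+4=289≡3 → D
R(17): 15·17+4=259≡25 → Z

HDZ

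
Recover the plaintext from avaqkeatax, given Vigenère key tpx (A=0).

hgdxvhhede

Repeat the key across the ciphertext: tpxtpxtpxt
a(0)−t(19): -19≡7 → h
v(21)−p(15): 6 → g
a(0)−x(23): -23≡3 → d
q(16)−t(19): -3≡23 → x
k(10)−p(15): -5≡21 → v
e(4)−x(23): -19≡7 → h
a(0)−t(19): -19≡7 → h
t(19)−p(15): 4 → e
a(0)−x(23): -23≡3 → d
x(23)−t(19): 4 → e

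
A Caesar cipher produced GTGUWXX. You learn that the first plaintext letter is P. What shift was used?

From the crib: G(6)−P(15)=-9≡17, so the shift is 17.

17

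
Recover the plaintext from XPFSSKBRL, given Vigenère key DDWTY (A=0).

UMJZUHYVS

Repeat the key across the ciphertext: DDWTYDDWT
X(23)−D(3): 20 → U
P(15)−D(3): 12 → M
F(5)−W(22): -17≡9 → J
S(18)−T(19): -1≡25 → Z
S(18)−Y(24): -6≡20 → U
K(10)−D(3): 7 → H
B(1)−D(3): -2≡24 → Y
R(17)−W(22): -5≡21 → V
L(11)−T(19): -8≡18 → S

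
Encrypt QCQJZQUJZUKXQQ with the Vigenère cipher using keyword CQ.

SSSZBGWZBKMNSG

Repeat the key across the message: CQCQCQCQCQCQCQ
Q(16)+C(2): 18 → S
C(2)+Q(16): 18 → S
Q(16)+C(2): 18 → S
J(9)+Q(16): 25 → Z
Z(25)+C(2): 27≡1 → B
Q(16)+Q(16): 32≡6 → G
U(20)+C(2): 22 → W
J(9)+Q(16): 25 → Z
Z(25)+C(2): 27≡1 → B
U(20)+Q(16): 36≡10 → K
K(10)+C(2): 12 → M
X(23)+Q(16): 39≡13 → N
Q(16)+C(2): 18 → S
Q(16)+Q(16): 32≡6 → G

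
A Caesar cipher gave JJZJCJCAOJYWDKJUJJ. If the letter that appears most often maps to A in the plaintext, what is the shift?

9

The most frequent ciphertext letter is J (appears 8 times).
J is position 9; A is position 0.
Shift = 9.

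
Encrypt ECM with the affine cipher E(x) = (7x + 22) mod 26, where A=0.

YKC

E(4): 7·4+22=50≡24 → Y
C(2): 7·2+22=36≡10 → K
M(12): 7·12+22=106≡2 → C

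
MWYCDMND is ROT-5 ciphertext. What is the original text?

M(12): 12−5=7 → H
W(22): 22−5=17 → R
Y(24): 24−5=19 → T
C(2): 2−5=-3≡23 → X
D(3): 3−5=-2≡24 → Y
M(12): 12−5=7 → H
N(13): 13−5=8 → I
D(3): 3−5=-2≡24 → Y

HRTXYHIY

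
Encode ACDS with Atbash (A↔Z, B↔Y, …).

ZXWH

A(0) → Z(25)
C(2) → X(23)
D(3) → W(22)
S(18) → H(7)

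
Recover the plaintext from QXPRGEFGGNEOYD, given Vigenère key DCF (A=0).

NVKOEZCEBKCJVB

Repeat the key across the ciphertext: DCFDCFDCFDCFDC
Q(16)−D(3): 13 → N
X(23)−C(2): 21 → V
P(15)−F(5): 10 → K
R(17)−D(3): 14 → O
G(6)−C(2): 4 → E
E(4)−F(5): -1≡25 → Z
F(5)−D(3): 2 → C
G(6)−C(2): 4 → E
G(6)−F(5): 1 → B
N(13)−D(3): 10 → K
E(4)−C(2): 2 → C
O(14)−F(5): 9 → J
Y(24)−D(3): 21 → V
D(3)−C(2): 1 → B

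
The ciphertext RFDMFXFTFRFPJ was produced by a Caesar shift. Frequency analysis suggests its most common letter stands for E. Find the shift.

1

The most frequent ciphertext letter is F (appears 5 times).
F is position 5; E is position 4.
Shift = 1.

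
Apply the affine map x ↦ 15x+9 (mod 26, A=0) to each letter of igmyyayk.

zvhffjfd

i(8): 15·8+9=129≡25 → z
g(6): 15·6+9=99≡21 → v
m(12): 15·12+9=189≡7 → h
y(24): 15·24+9=369≡5 → f
y(24): 15·24+9=369≡5 → f
a(0): 15·0+9=9 → j
y(24): 15·24+9=369≡5 → f
k(10): 15·10+9=159≡3 → d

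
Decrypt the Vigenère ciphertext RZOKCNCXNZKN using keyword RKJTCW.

APFRARLNEGIR

Repeat the key across the ciphertext: RKJTCWRKJTCW
R(17)−R(17): 0 → A
Z(25)−K(10): 15 → P
O(14)−J(9): 5 → F
K(10)−T(19): -9≡17 → R
C(2)−C(2): 0 → A
N(13)−W(22): -9≡17 → R
C(2)−R(17): -15≡11 → L
X(23)−K(10): 13 → N
N(13)−J(9): 4 → E
Z(25)−T(19): 6 → G
K(10)−C(2): 8 → I
N(13)−W(22): -9≡17 → R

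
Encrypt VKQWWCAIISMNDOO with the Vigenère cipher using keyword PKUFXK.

Repeat the key across the message: PKUFXKPKUFXKPKU
V(21)+P(15): 36≡10 → K
K(10)+K(10): 20 → U
Q(16)+U(20): 36≡10 → K
W(22)+F(5): 27≡1 → B
W(22)+X(23): 45≡19 → T
C(2)+K(10): 12 → M
A(0)+P(15): 15 → P
I(8)+K(10): 18 → S
I(8)+U(20): 28≡2 → C
S(18)+F(5): 23 → X
M(12)+X(23): 35≡9 → J
N(13)+K(10): 23 → X
D(3)+P(15): 18 → S
O(14)+K(10): 24 → Y
O(14)+U(20): 34≡8 → I

KUKBTMPSCXJXSYI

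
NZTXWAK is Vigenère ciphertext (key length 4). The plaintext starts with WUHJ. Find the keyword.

RFMO

Subtract each crib letter from the matching ciphertext letter (mod 26):
N(13)−W(22)=-9≡17 → R
Z(25)−U(20)=5 → F
T(19)−H(7)=12 → M
X(23)−J(9)=14 → O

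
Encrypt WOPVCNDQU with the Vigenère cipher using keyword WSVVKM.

Repeat the key across the message: WSVVKMWSV
W(22)+W(22): 44≡18 → S
O(14)+S(18): 32≡6 → G
P(15)+V(21): 36≡10 → K
V(21)+V(21): 42≡16 → Q
C(2)+K(10): 12 → M
N(13)+M(12): 25 → Z
D(3)+W(22): 25 → Z
Q(16)+S(18): 34≡8 → I
U(20)+V(21): 41≡15 → P

SGKQMZZIP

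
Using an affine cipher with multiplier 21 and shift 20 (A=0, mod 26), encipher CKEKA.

C(2): 21·2+20=62≡10 → K
K(10): 21·10+20=230≡22 → W
E(4): 21·4+20=104≡0 → A
K(10): 21·10+20=230≡22 → W
A(0): 21·0+20=20 → U

KWAWU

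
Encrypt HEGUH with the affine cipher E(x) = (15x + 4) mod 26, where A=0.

H(7): 15·7+4=109≡5 → F
E(4): 15·4+4=64≡12 → M
G(6): 15·6+4=94≡16 → Q
U(20): 15·20+4=304≡18 → S
H(7): 15·7+4=109≡5 → F

FMQSF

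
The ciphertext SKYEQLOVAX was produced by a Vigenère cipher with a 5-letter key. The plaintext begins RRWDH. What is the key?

Subtract each crib letter from the matching ciphertext letter (mod 26):
S(18)−R(17)=1 → B
K(10)−R(17)=-7≡19 → T
Y(24)−W(22)=2 → C
E(4)−D(3)=1 → B
Q(16)−H(7)=9 → J

BTCBJ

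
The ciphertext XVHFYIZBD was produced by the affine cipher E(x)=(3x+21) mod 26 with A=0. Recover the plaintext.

The inverse of 3 mod 26 is 9, since 3·9=27≡1. Apply D(y)=9·(y−21) mod 26:
X(23): 9·(23−21)=18 → S
V(21): 9·(21−21)=0 → A
H(7): 9·(7−21)=-126≡4 → E
F(5): 9·(5−21)=-144≡12 → M
Y(24): 9·(24−21)=27≡1 → B
I(8): 9·(8−21)=-117≡13 → N
Z(25): 9·(25−21)=36≡10 → K
B(1): 9·(1−21)=-180≡2 → C
D(3): 9·(3−21)=-162≡20 → U

SAEMBNKCU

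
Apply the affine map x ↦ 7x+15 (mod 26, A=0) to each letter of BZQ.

WIX

B(1): 7·1+15=22 → W
Z(25): 7·25+15=190≡8 → I
Q(16): 7·16+15=127≡23 → X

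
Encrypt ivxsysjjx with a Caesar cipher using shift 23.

fsupvpggu

i(8): 8+23=31≡5 → f
v(21): 21+23=44≡18 → s
x(23): 23+23=46≡20 → u
s(18): 18+23=41≡15 → p
y(24): 24+23=47≡21 → v
s(18): 18+23=41≡15 → p
j(9): 9+23=32≡6 → g
j(9): 9+23=32≡6 → g
x(23): 23+23=46≡20 → u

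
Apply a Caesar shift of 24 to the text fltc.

f(5): 5+24=29≡3 → d
l(11): 11+24=35≡9 → j
t(19): 19+24=43≡17 → r
c(2): 2+24=26≡0 → a

djra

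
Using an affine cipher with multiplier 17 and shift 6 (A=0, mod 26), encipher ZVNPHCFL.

PZTBVONL

Z(25): 17·25+6=431≡15 → P
V(21): 17·21+6=363≡25 → Z
N(13): 17·13+6=227≡19 → T
P(15): 17·15+6=261≡1 → B
H(7): 17·7+6=125≡21 → V
C(2): 17·2+6=40≡14 → O
F(5): 17·5+6=91≡13 → N
L(11): 17·11+6=193≡11 → L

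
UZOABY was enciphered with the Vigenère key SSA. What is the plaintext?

Repeat the key across the ciphertext: SSASSA
U(20)−S(18): 2 → C
Z(25)−S(18): 7 → H
O(14)−A(0): 14 → O
A(0)−S(18): -18≡8 → I
B(1)−S(18): -17≡9 → J
Y(24)−A(0): 24 → Y

CHOIJY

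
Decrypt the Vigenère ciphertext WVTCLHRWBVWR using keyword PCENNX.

HTPPYKCUXIJU

Repeat the key across the ciphertext: PCENNXPCENNX
W(22)−P(15): 7 → H
V(21)−C(2): 19 → T
T(19)−E(4): 15 → P
C(2)−N(13): -11≡15 → P
L(11)−N(13): -2≡24 → Y
H(7)−X(23): -16≡10 → K
R(17)−P(15): 2 → C
W(22)−C(2): 20 → U
B(1)−E(4): -3≡23 → X
V(21)−N(13): 8 → I
W(22)−N(13): 9 → J
R(17)−X(23): -6≡20 → U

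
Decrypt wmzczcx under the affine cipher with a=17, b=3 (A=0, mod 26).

The inverse of 17 mod 26 is 23, since 17·23=391≡1. Apply D(y)=23·(y−3) mod 26:
w(22): 23·(22−3)=437≡21 → v
m(12): 23·(12−3)=207≡25 → z
z(25): 23·(25−3)=506≡12 → m
c(2): 23·(2−3)=-23≡3 → d
z(25): 23·(25−3)=506≡12 → m
c(2): 23·(2−3)=-23≡3 → d
x(23): 23·(23−3)=460≡18 → s

vzmdmds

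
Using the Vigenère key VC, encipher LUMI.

Repeat the key across the message: VCVC
L(11)+V(21): 32≡6 → G
U(20)+C(2): 22 → W
M(12)+V(21): 33≡7 → H
I(8)+C(2): 10 → K

GWHK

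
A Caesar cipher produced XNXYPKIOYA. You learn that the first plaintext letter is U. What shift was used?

From the crib: X(23)−U(20)=3, so the shift is 3.

3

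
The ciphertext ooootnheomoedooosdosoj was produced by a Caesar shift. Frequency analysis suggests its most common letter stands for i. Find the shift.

The most frequent ciphertext letter is o (appears 11 times).
o is position 14; i is position 8.
Shift = 6.

6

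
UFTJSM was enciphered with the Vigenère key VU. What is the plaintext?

Repeat the key across the ciphertext: VUVUVU
U(20)−V(21): -1≡25 → Z
F(5)−U(20): -15≡11 → L
T(19)−V(21): -2≡24 → Y
J(9)−U(20): -11≡15 → P
S(18)−V(21): -3≡23 → X
M(12)−U(20): -8≡18 → S

ZLYPXS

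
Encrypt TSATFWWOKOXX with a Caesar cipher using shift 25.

SRZSEVVNJNWW

T(19): 19+25=44≡18 → S
S(18): 18+25=43≡17 → R
A(0): 0+25=25 → Z
T(19): 19+25=44≡18 → S
F(5): 5+25=30≡4 → E
W(22): 22+25=47≡21 → V
W(22): 22+25=47≡21 → V
O(14): 14+25=39≡13 → N
K(10): 10+25=35≡9 → J
O(14): 14+25=39≡13 → N
X(23): 23+25=48≡22 → W
X(23): 23+25=48≡22 → W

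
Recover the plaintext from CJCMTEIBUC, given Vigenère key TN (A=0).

JWJZARPOBP

Repeat the key across the ciphertext: TNTNTNTNTN
C(2)−T(19): -17≡9 → J
J(9)−N(13): -4≡22 → W
C(2)−T(19): -17≡9 → J
M(12)−N(13): -1≡25 → Z
T(19)−T(19): 0 → A
E(4)−N(13): -9≡17 → R
I(8)−T(19): -11≡15 → P
B(1)−N(13): -12≡14 → O
U(20)−T(19): 1 → B
C(2)−N(13): -11≡15 → P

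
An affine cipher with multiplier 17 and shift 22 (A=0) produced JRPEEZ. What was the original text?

NPVCCR

The inverse of 17 mod 26 is 23, since 17·23=391≡1. Apply D(y)=23·(y−22) mod 26:
J(9): 23·(9−22)=-299≡13 → N
R(17): 23·(17−22)=-115≡15 → P
P(15): 23·(15−22)=-161≡21 → V
E(4): 23·(4−22)=-414≡2 → C
E(4): 23·(4−22)=-414≡2 → C
Z(25): 23·(25−22)=69≡17 → R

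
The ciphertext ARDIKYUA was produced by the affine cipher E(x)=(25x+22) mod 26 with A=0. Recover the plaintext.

The inverse of 25 mod 26 is 25, since 25·25=625≡1. Apply D(y)=25·(y−22) mod 26:
A(0): 25·(0−22)=-550≡22 → W
R(17): 25·(17−22)=-125≡5 → F
D(3): 25·(3−22)=-475≡19 → T
I(8): 25·(8−22)=-350≡14 → O
K(10): 25·(10−22)=-300≡12 → M
Y(24): 25·(24−22)=50≡24 → Y
U(20): 25·(20−22)=-50≡2 → C
A(0): 25·(0−22)=-550≡22 → W

WFTOMYCW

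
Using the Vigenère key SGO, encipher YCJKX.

QIXCD

Repeat the key across the message: SGOSG
Y(24)+S(18): 42≡16 → Q
C(2)+G(6): 8 → I
J(9)+O(14): 23 → X
K(10)+S(18): 28≡2 → C
X(23)+G(6): 29≡3 → D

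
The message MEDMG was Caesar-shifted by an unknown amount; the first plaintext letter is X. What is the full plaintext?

From the crib: M(12)−X(23)=-11≡15, so the shift is 15.
Subtract 15 from each ciphertext letter:
M(12): 12−15=-3≡23 → X
E(4): 4−15=-11≡15 → P
D(3): 3−15=-12≡14 → O
M(12): 12−15=-3≡23 → X
G(6): 6−15=-9≡17 → R

XPOXR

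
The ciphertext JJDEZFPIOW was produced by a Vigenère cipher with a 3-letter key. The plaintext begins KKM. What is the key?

Subtract each crib letter from the matching ciphertext letter (mod 26):
J(9)−K(10)=-1≡25 → Z
J(9)−K(10)=-1≡25 → Z
D(3)−M(12)=-9≡17 → R

ZZR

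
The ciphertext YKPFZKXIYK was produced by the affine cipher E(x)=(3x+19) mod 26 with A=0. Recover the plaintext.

TXQECXKFTX

The inverse of 3 mod 26 is 9, since 3·9=27≡1. Apply D(y)=9·(y−19) mod 26:
Y(24): 9·(24−19)=45≡19 → T
K(10): 9·(10−19)=-81≡23 → X
P(15): 9·(15−19)=-36≡16 → Q
F(5): 9·(5−19)=-126≡4 → E
Z(25): 9·(25−19)=54≡2 → C
K(10): 9·(10−19)=-81≡23 → X
X(23): 9·(23−19)=36≡10 → K
I(8): 9·(8−19)=-99≡5 → F
Y(24): 9·(24−19)=45≡19 → T
K(10): 9·(10−19)=-81≡23 → X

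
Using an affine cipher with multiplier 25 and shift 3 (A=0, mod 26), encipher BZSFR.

CELYM

B(1): 25·1+3=28≡2 → C
Z(25): 25·25+3=628≡4 → E
S(18): 25·18+3=453≡11 → L
F(5): 25·5+3=128≡24 → Y
R(17): 25·17+3=428≡12 → M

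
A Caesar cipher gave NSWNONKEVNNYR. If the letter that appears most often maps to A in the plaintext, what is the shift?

13

The most frequent ciphertext letter is N (appears 5 times).
N is position 13; A is position 0.
Shift = 13.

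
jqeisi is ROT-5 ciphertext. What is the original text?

elzdnd

j(9): 9−5=4 → e
q(16): 16−5=11 → l
e(4): 4−5=-1≡25 → z
i(8): 8−5=3 → d
s(18): 18−5=13 → n
i(8): 8−5=3 → d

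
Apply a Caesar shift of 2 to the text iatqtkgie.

kcvsvmikg

i(8): 8+2=10 → k
a(0): 0+2=2 → c
t(19): 19+2=21 → v
q(16): 16+2=18 → s
t(19): 19+2=21 → v
k(10): 10+2=12 → m
g(6): 6+2=8 → i
i(8): 8+2=10 → k
e(4): 4+2=6 → g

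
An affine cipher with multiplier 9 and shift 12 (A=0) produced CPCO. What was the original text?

WJWG

The inverse of 9 mod 26 is 3, since 9·3=27≡1. Apply D(y)=3·(y−12) mod 26:
C(2): 3·(2−12)=-30≡22 → W
P(15): 3·(15−12)=9 → J
C(2): 3·(2−12)=-30≡22 → W
O(14): 3·(14−12)=6 → G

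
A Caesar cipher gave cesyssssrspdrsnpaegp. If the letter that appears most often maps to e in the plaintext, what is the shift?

The most frequent ciphertext letter is s (appears 7 times).
s is position 18; e is position 4.
Shift = 14.

14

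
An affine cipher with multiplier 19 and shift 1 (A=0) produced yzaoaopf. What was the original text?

The inverse of 19 mod 26 is 11, since 19·11=209≡1. Apply D(y)=11·(y−1) mod 26:
y(24): 11·(24−1)=253≡19 → t
z(25): 11·(25−1)=264≡4 → e
a(0): 11·(0−1)=-11≡15 → p
o(14): 11·(14−1)=143≡13 → n
a(0): 11·(0−1)=-11≡15 → p
o(14): 11·(14−1)=143≡13 → n
p(15): 11·(15−1)=154≡24 → y
f(5): 11·(5−1)=44≡18 → s

tepnpnys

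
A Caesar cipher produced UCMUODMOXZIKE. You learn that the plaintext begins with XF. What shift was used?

From the crib: U(20)−X(23)=-3≡23, so the shift is 23.

23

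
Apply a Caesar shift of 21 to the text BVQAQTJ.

WQLVLOE

B(1): 1+21=22 → W
V(21): 21+21=42≡16 → Q
Q(16): 16+21=37≡11 → L
A(0): 0+21=21 → V
Q(16): 16+21=37≡11 → L
T(19): 19+21=40≡14 → O
J(9): 9+21=30≡4 → E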